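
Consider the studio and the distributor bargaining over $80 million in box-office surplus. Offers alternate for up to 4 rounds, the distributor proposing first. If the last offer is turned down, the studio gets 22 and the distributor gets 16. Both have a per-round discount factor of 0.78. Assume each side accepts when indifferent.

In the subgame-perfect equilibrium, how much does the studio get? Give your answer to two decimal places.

Round 4 (the studio proposes): the distributor gets 16 if talks fail, so the studio offers 16 and keeps 64.
Round 3 (the distributor proposes): the studio can get 64 next round, worth 0.78 × 64 = 49.92 now; the distributor offers that and keeps 30.08.
Round 2 (the studio proposes): the distributor can get 30.08 next round, worth 0.78 × 30.08 = 23.4624 now; the studio offers that and keeps 56.5376.
Round 1 (the distributor proposes): the studio can get 56.5376 next round, worth 0.78 × 56.5376 = 44.099328 now, so the distributor offers 44.099328, keeping 35.900672.

44.10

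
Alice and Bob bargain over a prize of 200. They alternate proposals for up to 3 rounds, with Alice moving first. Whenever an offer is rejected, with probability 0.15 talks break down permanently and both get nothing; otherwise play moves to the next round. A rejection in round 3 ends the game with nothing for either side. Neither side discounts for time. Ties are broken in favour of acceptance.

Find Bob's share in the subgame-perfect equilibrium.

Round 3 (Alice proposes): Bob will accept anything ≥ 0, so Alice offers 0 and keeps 200.
Round 2 (Bob proposes): rejecting gives Alice an expected 0.85 × 200 = 170. Bob offers 170 and keeps 200 − 170 = 30.
Round 1 (Alice proposes): rejecting gives Bob an expected 0.85 × 30 = 25.5; Alice offers that and keeps 174.5.

25.5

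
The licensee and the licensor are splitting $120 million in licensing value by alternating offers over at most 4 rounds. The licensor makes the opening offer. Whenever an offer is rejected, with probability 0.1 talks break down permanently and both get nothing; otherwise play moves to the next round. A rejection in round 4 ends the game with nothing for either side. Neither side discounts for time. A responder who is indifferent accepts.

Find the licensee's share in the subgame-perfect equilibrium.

Round 4 (the licensee proposes): rejection yields 0 for the licensor; the licensee offers 0 and keeps 120.
Round 3 (the licensor proposes): rejecting gives the licensee an expected 0.9 × 120 = 108; the licensor offers that and keeps 12.
Round 2 (the licensee proposes): rejecting gives the licensor an expected 0.9 × 12 = 10.8; the licensee offers that and keeps 109.2.
Round 1 (the licensor proposes): rejecting gives the licensee an expected 0.9 × 109.2 = 98.28. The licensor offers 98.28 and keeps 120 − 98.28 = 21.72.

98.28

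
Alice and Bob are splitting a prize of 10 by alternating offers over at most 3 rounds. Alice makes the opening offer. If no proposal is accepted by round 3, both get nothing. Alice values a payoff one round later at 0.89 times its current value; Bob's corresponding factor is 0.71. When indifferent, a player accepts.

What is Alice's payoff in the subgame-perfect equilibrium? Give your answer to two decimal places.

Round 3 (Alice proposes): Bob will accept anything ≥ 0, so Alice offers 0 and keeps 10.
Round 2 (Bob proposes): Alice can get 10 next round, worth 0.89 × 10 = 8.9 now, so Bob offers 8.9, keeping 1.1.
Round 1 (Alice proposes): Bob can get 1.1 next round, worth 0.71 × 1.1 = 0.781 now, so Alice offers 0.781, keeping 9.219.

9.22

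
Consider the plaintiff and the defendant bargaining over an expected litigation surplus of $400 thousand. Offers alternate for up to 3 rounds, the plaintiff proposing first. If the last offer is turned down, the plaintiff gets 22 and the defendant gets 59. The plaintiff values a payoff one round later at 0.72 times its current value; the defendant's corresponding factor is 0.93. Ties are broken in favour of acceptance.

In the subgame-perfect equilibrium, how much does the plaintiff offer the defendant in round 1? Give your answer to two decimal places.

143.67

By backward induction:
Round 3 (the plaintiff proposes): the defendant gets 59 if talks fail, so the plaintiff offers 59 and keeps 341.
Round 2 (the defendant proposes): the plaintiff can get 341 next round, worth 0.72 × 341 = 245.52 now; the defendant offers that and keeps 154.48.
Round 1 (the plaintiff proposes): the defendant can get 154.48 next round, worth 0.93 × 154.48 = 143.6664 now. The plaintiff offers 143.6664 and keeps 400 − 143.6664 = 256.3336.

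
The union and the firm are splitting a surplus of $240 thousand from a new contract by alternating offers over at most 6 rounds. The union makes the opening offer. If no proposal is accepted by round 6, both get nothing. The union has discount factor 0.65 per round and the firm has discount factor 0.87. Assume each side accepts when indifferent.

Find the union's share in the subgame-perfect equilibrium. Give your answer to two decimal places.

Round 6 (the firm proposes): the union will accept anything ≥ 0, so the firm offers 0 and keeps 240.
Round 5 (the union proposes): the firm can get 240 next round, worth 0.87 × 240 = 208.8 now, so the union offers 208.8, keeping 31.2.
Round 4 (the firm proposes): the union can get 31.2 next round, worth 0.65 × 31.2 = 20.28 now; the firm offers that and keeps 219.72.
Round 3 (the union proposes): the firm can get 219.72 next round, worth 0.87 × 219.72 = 191.1564 now, so the union offers 191.1564, keeping 48.8436.
Round 2 (the firm proposes): the union can get 48.8436 next round, worth 0.65 × 48.8436 = 31.74834 now, so the firm offers 31.74834, keeping 208.25166.
Round 1 (the union proposes): the firm can get 208.25166 next round, worth 0.87 × 208.25166 = 181.1789442 now, so the union offers 181.1789442, keeping 58.8210558.

58.82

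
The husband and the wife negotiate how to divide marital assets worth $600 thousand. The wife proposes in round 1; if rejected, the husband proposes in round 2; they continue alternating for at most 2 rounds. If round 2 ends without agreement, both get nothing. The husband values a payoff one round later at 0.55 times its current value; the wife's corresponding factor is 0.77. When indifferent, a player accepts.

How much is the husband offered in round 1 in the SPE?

Round 2 (the husband proposes): the wife will accept anything ≥ 0, so the husband offers 0 and keeps 600.
Round 1 (the wife proposes): the husband can get 600 next round, worth 0.55 × 600 = 330 now; the wife offers that and keeps 270.

330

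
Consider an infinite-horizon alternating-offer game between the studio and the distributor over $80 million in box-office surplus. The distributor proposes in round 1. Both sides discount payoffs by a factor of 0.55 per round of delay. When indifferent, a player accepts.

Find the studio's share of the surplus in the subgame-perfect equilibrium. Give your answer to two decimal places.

In a stationary SPE each proposer offers the other exactly their discounted continuation value.
If the distributor keeps x when proposing and the studio keeps y when proposing, then x = 80 − 0.55y and y = 80 − 0.55x.
Solving: x = 80(1 − 0.55) / (1 − 0.55·0.55) = 36 / 0.6975 ≈ 51.6129.
The studio gets 80 − 51.6129 ≈ 28.3871.

28.39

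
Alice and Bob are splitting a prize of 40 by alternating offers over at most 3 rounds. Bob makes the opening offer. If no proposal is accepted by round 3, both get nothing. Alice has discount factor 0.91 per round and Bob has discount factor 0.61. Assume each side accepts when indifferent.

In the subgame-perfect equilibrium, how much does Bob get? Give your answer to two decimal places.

Round 3 (Bob proposes): rejection yields 0 for Alice; Bob offers 0 and keeps 40.
Round 2 (Alice proposes): Bob can get 40 next round, worth 0.61 × 40 = 24.4 now; Alice offers that and keeps 15.6.
Round 1 (Bob proposes): Alice can get 15.6 next round, worth 0.91 × 15.6 = 14.196 now; Bob offers that and keeps 25.804.

25.80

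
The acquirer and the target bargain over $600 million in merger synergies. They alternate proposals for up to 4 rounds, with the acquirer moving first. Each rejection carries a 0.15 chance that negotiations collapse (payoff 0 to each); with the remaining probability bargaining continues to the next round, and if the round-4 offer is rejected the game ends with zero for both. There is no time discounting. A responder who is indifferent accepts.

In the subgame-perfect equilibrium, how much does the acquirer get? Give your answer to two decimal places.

155.03

Round 4 (the target proposes): the acquirer will accept anything ≥ 0, so the target offers 0 and keeps 600.
Round 3 (the acquirer proposes): rejecting gives the target an expected 0.85 × 600 = 510; the acquirer offers that and keeps 90.
Round 2 (the target proposes): rejecting gives the acquirer an expected 0.85 × 90 = 76.5. The target offers 76.5 and keeps 600 − 76.5 = 523.5.
Round 1 (the acquirer proposes): rejecting gives the target an expected 0.85 × 523.5 = 444.975; the acquirer offers that and keeps 155.025.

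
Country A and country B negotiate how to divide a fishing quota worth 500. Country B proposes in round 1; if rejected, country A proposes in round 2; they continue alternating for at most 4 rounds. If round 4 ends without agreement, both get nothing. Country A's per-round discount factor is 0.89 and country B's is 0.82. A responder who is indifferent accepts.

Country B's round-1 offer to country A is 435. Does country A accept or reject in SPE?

Work out country A's continuation value if the offer is rejected.
Round 4 (country A proposes): country B will accept anything ≥ 0, so country A offers 0 and keeps 500.
Round 3 (country B proposes): country A can get 500 next round, worth 0.89 × 500 = 445 now. Country B offers 445 and keeps 500 − 445 = 55.
Round 2 (country A proposes): country B can get 55 next round, worth 0.82 × 55 = 45.1 now; country A offers that and keeps 454.9.
So by rejecting in round 1, country A gets 454.9 next round, worth 0.89 × 454.9 = 404.861 now.
Offer 435 ≥ 404.861, so country A accepts.

Accept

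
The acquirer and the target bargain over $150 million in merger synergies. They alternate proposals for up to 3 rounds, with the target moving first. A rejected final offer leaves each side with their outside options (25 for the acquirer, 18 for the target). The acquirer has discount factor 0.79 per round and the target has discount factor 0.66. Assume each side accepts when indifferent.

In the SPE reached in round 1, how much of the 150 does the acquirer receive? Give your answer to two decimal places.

53.33

Round 3 (the target proposes): the acquirer gets 25 if talks fail, so the target offers 25 and keeps 125.
Round 2 (the acquirer proposes): the target can get 125 next round, worth 0.66 × 125 = 82.5 now. The acquirer offers 82.5 and keeps 150 − 82.5 = 67.5.
Round 1 (the target proposes): the acquirer can get 67.5 next round, worth 0.79 × 67.5 = 53.325 now; the target offers that and keeps 96.675.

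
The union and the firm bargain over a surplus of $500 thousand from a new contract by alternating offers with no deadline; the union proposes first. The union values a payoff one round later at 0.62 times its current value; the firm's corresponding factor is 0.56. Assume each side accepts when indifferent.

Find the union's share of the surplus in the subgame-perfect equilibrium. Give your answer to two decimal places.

Let x be the union's share when the union proposes and y be the firm's share when the firm proposes.
The firm accepts iff offered ≥ 0.56·y, so x = 500 − 0.56y. Symmetrically y = 500 − 0.62x.
Substituting: x = 500 − 0.56(500 − 0.62x), giving x(1 − 0.62·0.56) = 500(1 − 0.56).
So x = 500 × 0.44 / 0.6528 ≈ 337.0098, and the firm receives 500 − x ≈ 162.9902.

337.01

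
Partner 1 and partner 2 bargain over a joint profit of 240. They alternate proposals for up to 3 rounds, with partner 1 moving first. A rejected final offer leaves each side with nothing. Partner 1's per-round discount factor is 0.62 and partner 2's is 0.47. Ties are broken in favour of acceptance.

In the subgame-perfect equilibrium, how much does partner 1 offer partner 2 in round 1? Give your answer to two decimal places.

42.86

Round 3 (partner 1 proposes): partner 2 will accept anything ≥ 0, so partner 1 offers 0 and keeps 240.
Round 2 (partner 2 proposes): partner 1 can get 240 next round, worth 0.62 × 240 = 148.8 now, so partner 2 offers 148.8, keeping 91.2.
Round 1 (partner 1 proposes): partner 2 can get 91.2 next round, worth 0.47 × 91.2 = 42.864 now. Partner 1 offers 42.864 and keeps 240 − 42.864 = 197.136.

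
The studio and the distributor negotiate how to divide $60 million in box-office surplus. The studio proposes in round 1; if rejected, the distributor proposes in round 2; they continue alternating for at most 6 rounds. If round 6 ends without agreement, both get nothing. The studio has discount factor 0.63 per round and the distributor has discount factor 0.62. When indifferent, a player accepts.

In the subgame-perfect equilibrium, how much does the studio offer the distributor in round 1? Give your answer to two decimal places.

24.82

Round 6 (the distributor proposes): the studio will accept anything ≥ 0, so the distributor offers 0 and keeps 60.
Round 5 (the studio proposes): the distributor can get 60 next round, worth 0.62 × 60 = 37.2 now, so the studio offers 37.2, keeping 22.8.
Round 4 (the distributor proposes): the studio can get 22.8 next round, worth 0.63 × 22.8 = 14.364 now; the distributor offers that and keeps 45.636.
Round 3 (the studio proposes): the distributor can get 45.636 next round, worth 0.62 × 45.636 = 28.29432 now. The studio offers 28.29432 and keeps 60 − 28.29432 = 31.70568.
Round 2 (the distributor proposes): the studio can get 31.70568 next round, worth 0.63 × 31.70568 = 19.9745784 now; the distributor offers that and keeps 40.0254216.
Round 1 (the studio proposes): the distributor can get 40.0254216 next round, worth 0.62 × 40.0254216 = 24.815761392 now. The studio offers 24.815761392 and keeps 60 − 24.815761392 = 35.184238608.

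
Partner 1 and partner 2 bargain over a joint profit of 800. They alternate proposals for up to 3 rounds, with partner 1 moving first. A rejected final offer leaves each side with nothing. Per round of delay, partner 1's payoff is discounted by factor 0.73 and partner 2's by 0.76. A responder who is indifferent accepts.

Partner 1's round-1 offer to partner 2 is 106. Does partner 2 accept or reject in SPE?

Round 3 (partner 1 proposes): rejection yields 0 for partner 2; partner 1 offers 0 and keeps 800.
Round 2 (partner 2 proposes): partner 1 can get 800 next round, worth 0.73 × 800 = 584 now. Partner 2 offers 584 and keeps 800 − 584 = 216.
So by rejecting in round 1, partner 2 gets 216 next round, worth 0.76 × 216 = 164.16 now.
Offer 106 < 164.16, so partner 2 rejects.

Reject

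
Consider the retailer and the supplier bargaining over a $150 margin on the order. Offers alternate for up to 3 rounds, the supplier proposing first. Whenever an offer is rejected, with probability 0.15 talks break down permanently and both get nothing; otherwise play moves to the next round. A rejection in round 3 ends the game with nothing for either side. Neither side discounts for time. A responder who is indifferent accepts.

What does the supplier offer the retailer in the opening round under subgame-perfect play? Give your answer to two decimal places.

Round 3 (the supplier proposes): the retailer will accept anything ≥ 0, so the supplier offers 0 and keeps 150.
Round 2 (the retailer proposes): rejecting gives the supplier an expected 0.85 × 150 = 127.5; the retailer offers that and keeps 22.5.
Round 1 (the supplier proposes): rejecting gives the retailer an expected 0.85 × 22.5 = 19.125; the supplier offers that and keeps 130.875.

19.13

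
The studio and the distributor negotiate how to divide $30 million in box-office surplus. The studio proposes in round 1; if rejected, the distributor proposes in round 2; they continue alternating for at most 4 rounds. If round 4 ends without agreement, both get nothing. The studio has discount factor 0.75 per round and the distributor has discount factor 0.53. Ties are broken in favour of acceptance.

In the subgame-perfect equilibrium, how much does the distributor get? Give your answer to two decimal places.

10.30

Round 4 (the distributor proposes): the studio will accept anything ≥ 0, so the distributor offers 0 and keeps 30.
Round 3 (the studio proposes): the distributor can get 30 next round, worth 0.53 × 30 = 15.9 now; the studio offers that and keeps 14.1.
Round 2 (the distributor proposes): the studio can get 14.1 next round, worth 0.75 × 14.1 = 10.575 now. The distributor offers 10.575 and keeps 30 − 10.575 = 19.425.
Round 1 (the studio proposes): the distributor can get 19.425 next round, worth 0.53 × 19.425 = 10.29525 now. The studio offers 10.29525 and keeps 30 − 10.29525 = 19.70475.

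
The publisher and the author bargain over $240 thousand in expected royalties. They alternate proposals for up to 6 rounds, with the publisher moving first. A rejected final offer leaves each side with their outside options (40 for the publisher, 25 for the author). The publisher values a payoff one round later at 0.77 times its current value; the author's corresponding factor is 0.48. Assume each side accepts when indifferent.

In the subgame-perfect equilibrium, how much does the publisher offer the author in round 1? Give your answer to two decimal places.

49.40

By backward induction:
Round 6 (the author proposes): the publisher gets 40 if talks fail, so the author offers 40 and keeps 200.
Round 5 (the publisher proposes): the author can get 200 next round, worth 0.48 × 200 = 96 now. The publisher offers 96 and keeps 240 − 96 = 144.
Round 4 (the author proposes): the publisher can get 144 next round, worth 0.77 × 144 = 110.88 now. The author offers 110.88 and keeps 240 − 110.88 = 129.12.
Round 3 (the publisher proposes): the author can get 129.12 next round, worth 0.48 × 129.12 = 61.9776 now. The publisher offers 61.9776 and keeps 240 − 61.9776 = 178.0224.
Round 2 (the author proposes): the publisher can get 178.0224 next round, worth 0.77 × 178.0224 = 137.077248 now; the author offers that and keeps 102.922752.
Round 1 (the publisher proposes): the author can get 102.922752 next round, worth 0.48 × 102.922752 = 49.40292096 now, so the publisher offers 49.40292096, keeping 190.59707904.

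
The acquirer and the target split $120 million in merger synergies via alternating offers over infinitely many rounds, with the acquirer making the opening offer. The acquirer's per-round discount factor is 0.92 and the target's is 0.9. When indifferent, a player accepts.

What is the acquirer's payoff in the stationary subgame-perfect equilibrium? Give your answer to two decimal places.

69.77

When the acquirer proposes, the target accepts any offer worth at least 0.9 times what the target would get by proposing next round; and vice versa.
This gives x = 120 − 0.9y and y = 120 − 0.92x, where x and y are each side's share when it proposes.
Hence (1 − 0.9·0.92)x = 120(1 − 0.9), i.e. 0.172·x = 12.
x ≈ 69.7674; the target's share is 120 − x ≈ 50.2326.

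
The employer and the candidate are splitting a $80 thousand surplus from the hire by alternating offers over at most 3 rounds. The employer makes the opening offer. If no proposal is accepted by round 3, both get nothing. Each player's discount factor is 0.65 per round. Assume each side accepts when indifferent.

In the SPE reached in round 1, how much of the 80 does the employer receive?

Round 3 (the employer proposes): the candidate will accept anything ≥ 0, so the employer offers 0 and keeps 80.
Round 2 (the candidate proposes): the employer can get 80 next round, worth 0.65 × 80 = 52 now, so the candidate offers 52, keeping 28.
Round 1 (the employer proposes): the candidate can get 28 next round, worth 0.65 × 28 = 18.2 now. The employer offers 18.2 and keeps 80 − 18.2 = 61.8.

61.8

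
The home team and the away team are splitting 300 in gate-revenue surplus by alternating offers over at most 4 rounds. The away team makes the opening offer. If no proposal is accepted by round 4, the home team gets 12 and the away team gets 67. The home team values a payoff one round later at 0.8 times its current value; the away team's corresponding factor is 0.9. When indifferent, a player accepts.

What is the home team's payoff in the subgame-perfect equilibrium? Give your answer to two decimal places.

Solve by backward induction from round 4.
Round 4 (the home team proposes): the away team gets 67 if talks fail, so the home team offers 67 and keeps 233.
Round 3 (the away team proposes): the home team can get 233 next round, worth 0.8 × 233 = 186.4 now; the away team offers that and keeps 113.6.
Round 2 (the home team proposes): the away team can get 113.6 next round, worth 0.9 × 113.6 = 102.24 now, so the home team offers 102.24, keeping 197.76.
Round 1 (the away team proposes): the home team can get 197.76 next round, worth 0.8 × 197.76 = 158.208 now; the away team offers that and keeps 141.792.

158.21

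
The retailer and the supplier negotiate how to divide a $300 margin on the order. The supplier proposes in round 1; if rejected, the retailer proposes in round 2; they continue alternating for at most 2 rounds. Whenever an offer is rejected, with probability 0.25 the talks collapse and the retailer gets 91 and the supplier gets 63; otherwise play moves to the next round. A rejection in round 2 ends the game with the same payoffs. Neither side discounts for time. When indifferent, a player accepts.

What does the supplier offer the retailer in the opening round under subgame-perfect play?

200.5

Round 2 (the retailer proposes): the supplier gets 63 if talks fail, so the retailer offers 63 and keeps 237.
Round 1 (the supplier proposes): rejecting gives the retailer an expected 0.75 × 237 + 0.25 × 91 = 200.5. The supplier offers 200.5 and keeps 300 − 200.5 = 99.5.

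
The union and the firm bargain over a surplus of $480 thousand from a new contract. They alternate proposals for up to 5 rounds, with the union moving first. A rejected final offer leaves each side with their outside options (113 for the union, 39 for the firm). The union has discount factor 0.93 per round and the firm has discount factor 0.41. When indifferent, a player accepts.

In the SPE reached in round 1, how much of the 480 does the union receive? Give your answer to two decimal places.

455.30

By backward induction:
Round 5 (the union proposes): the firm gets 39 if talks fail, so the union offers 39 and keeps 441.
Round 4 (the firm proposes): the union can get 441 next round, worth 0.93 × 441 = 410.13 now, so the firm offers 410.13, keeping 69.87.
Round 3 (the union proposes): the firm can get 69.87 next round, worth 0.41 × 69.87 = 28.6467 now; the union offers that and keeps 451.3533.
Round 2 (the firm proposes): the union can get 451.3533 next round, worth 0.93 × 451.3533 = 419.758569 now, so the firm offers 419.758569, keeping 60.241431.
Round 1 (the union proposes): the firm can get 60.241431 next round, worth 0.41 × 60.241431 = 24.69898671 now. The union offers 24.69898671 and keeps 480 − 24.69898671 = 455.30101329.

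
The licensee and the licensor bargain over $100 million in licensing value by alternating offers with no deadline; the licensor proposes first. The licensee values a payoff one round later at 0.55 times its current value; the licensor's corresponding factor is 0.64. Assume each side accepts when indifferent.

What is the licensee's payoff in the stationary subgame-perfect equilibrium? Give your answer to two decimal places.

Let x be the licensor's share when the licensor proposes and y be the licensee's share when the licensee proposes.
The licensee accepts iff offered ≥ 0.55·y, so x = 100 − 0.55y. Symmetrically y = 100 − 0.64x.
Substituting: x = 100 − 0.55(100 − 0.64x), giving x(1 − 0.64·0.55) = 100(1 − 0.55).
So x = 100 × 0.45 / 0.648 ≈ 69.4444, and the licensee receives 100 − x ≈ 30.5556.

30.56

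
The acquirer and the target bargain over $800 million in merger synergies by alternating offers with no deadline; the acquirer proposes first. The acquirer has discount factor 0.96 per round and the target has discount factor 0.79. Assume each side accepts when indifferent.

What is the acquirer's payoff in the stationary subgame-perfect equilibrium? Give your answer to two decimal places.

When the acquirer proposes, the target accepts any offer worth at least 0.79 times what the target would get by proposing next round; and vice versa.
This gives x = 800 − 0.79y and y = 800 − 0.96x, where x and y are each side's share when it proposes.
Hence (1 − 0.79·0.96)x = 800(1 − 0.79), i.e. 0.2416·x = 168.
x ≈ 695.3642; the target's share is 800 − x ≈ 104.6358.

695.36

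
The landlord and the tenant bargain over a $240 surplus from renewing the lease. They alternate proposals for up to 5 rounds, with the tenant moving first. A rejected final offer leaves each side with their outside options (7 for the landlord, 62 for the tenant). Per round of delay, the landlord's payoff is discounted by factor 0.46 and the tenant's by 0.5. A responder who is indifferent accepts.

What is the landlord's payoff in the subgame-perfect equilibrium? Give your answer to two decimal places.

Round 5 (the tenant proposes): the landlord gets 7 if talks fail, so the tenant offers 7 and keeps 233.
Round 4 (the landlord proposes): the tenant can get 233 next round, worth 0.5 × 233 = 116.5 now. The landlord offers 116.5 and keeps 240 − 116.5 = 123.5.
Round 3 (the tenant proposes): the landlord can get 123.5 next round, worth 0.46 × 123.5 = 56.81 now; the tenant offers that and keeps 183.19.
Round 2 (the landlord proposes): the tenant can get 183.19 next round, worth 0.5 × 183.19 = 91.595 now; the landlord offers that and keeps 148.405.
Round 1 (the tenant proposes): the landlord can get 148.405 next round, worth 0.46 × 148.405 = 68.2663 now. The tenant offers 68.2663 and keeps 240 − 68.2663 = 171.7337.

68.27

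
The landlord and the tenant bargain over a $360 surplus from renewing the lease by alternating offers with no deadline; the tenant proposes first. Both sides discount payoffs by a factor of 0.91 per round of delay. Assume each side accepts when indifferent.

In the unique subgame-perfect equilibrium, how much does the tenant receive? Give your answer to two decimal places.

188.48

Let x be the tenant's share when the tenant proposes and y be the landlord's share when the landlord proposes.
The landlord accepts iff offered ≥ 0.91·y, so x = 360 − 0.91y. Symmetrically y = 360 − 0.91x.
Substituting: x = 360 − 0.91(360 − 0.91x), giving x(1 − 0.91·0.91) = 360(1 − 0.91).
So x = 360 × 0.09 / 0.1719 ≈ 188.4817, and the landlord receives 360 − x ≈ 171.5183.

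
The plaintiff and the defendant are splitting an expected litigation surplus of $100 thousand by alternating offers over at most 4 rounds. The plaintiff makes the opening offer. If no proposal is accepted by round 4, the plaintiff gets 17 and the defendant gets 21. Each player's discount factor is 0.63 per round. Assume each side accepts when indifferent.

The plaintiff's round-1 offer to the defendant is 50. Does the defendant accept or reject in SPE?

Work out the defendant's continuation value if the offer is rejected.
Round 4 (the defendant proposes): the plaintiff gets 17 if talks fail, so the defendant offers 17 and keeps 83.
Round 3 (the plaintiff proposes): the defendant can get 83 next round, worth 0.63 × 83 = 52.29 now, so the plaintiff offers 52.29, keeping 47.71.
Round 2 (the defendant proposes): the plaintiff can get 47.71 next round, worth 0.63 × 47.71 = 30.0573 now; the defendant offers that and keeps 69.9427.
So by rejecting in round 1, the defendant gets 69.9427 next round, worth 0.63 × 69.9427 = 44.063901 now.
Offer 50 ≥ 44.063901, so the defendant accepts.

Accept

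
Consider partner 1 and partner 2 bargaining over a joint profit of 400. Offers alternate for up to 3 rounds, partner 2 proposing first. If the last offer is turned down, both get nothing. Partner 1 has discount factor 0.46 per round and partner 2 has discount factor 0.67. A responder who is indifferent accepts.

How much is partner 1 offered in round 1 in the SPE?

Round 3 (partner 2 proposes): rejection yields 0 for partner 1; partner 2 offers 0 and keeps 400.
Round 2 (partner 1 proposes): partner 2 can get 400 next round, worth 0.67 × 400 = 268 now; partner 1 offers that and keeps 132.
Round 1 (partner 2 proposes): partner 1 can get 132 next round, worth 0.46 × 132 = 60.72 now; partner 2 offers that and keeps 339.28.

60.72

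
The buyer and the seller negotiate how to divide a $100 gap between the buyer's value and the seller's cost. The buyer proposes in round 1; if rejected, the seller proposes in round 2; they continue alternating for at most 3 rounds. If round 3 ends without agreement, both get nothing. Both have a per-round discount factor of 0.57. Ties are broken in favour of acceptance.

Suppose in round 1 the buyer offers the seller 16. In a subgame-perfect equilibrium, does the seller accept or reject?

Reject

Round 3 (the buyer proposes): the seller will accept anything ≥ 0, so the buyer offers 0 and keeps 100.
Round 2 (the seller proposes): the buyer can get 100 next round, worth 0.57 × 100 = 57 now; the seller offers that and keeps 43.
So by rejecting in round 1, the seller gets 43 next round, worth 0.57 × 43 = 24.51 now.
Offer 16 < 24.51, so the seller rejects.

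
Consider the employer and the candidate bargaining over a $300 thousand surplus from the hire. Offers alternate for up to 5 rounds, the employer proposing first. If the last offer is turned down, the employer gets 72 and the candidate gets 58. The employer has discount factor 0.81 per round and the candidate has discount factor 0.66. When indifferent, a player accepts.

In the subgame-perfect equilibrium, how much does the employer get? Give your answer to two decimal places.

Round 5 (the employer proposes): the candidate gets 58 if talks fail, so the employer offers 58 and keeps 242.
Round 4 (the candidate proposes): the employer can get 242 next round, worth 0.81 × 242 = 196.02 now. The candidate offers 196.02 and keeps 300 − 196.02 = 103.98.
Round 3 (the employer proposes): the candidate can get 103.98 next round, worth 0.66 × 103.98 = 68.6268 now. The employer offers 68.6268 and keeps 300 − 68.6268 = 231.3732.
Round 2 (the candidate proposes): the employer can get 231.3732 next round, worth 0.81 × 231.3732 = 187.412292 now. The candidate offers 187.412292 and keeps 300 − 187.412292 = 112.587708.
Round 1 (the employer proposes): the candidate can get 112.587708 next round, worth 0.66 × 112.587708 = 74.30788728 now, so the employer offers 74.30788728, keeping 225.69211272.

225.69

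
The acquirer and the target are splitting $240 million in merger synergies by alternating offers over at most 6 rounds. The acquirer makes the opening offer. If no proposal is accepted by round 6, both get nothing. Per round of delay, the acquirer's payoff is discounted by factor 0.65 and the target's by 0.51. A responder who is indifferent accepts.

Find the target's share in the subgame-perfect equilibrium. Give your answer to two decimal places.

70.49

Round 6 (the target proposes): the acquirer will accept anything ≥ 0, so the target offers 0 and keeps 240.
Round 5 (the acquirer proposes): the target can get 240 next round, worth 0.51 × 240 = 122.4 now; the acquirer offers that and keeps 117.6.
Round 4 (the target proposes): the acquirer can get 117.6 next round, worth 0.65 × 117.6 = 76.44 now, so the target offers 76.44, keeping 163.56.
Round 3 (the acquirer proposes): the target can get 163.56 next round, worth 0.51 × 163.56 = 83.4156 now, so the acquirer offers 83.4156, keeping 156.5844.
Round 2 (the target proposes): the acquirer can get 156.5844 next round, worth 0.65 × 156.5844 = 101.77986 now; the target offers that and keeps 138.22014.
Round 1 (the acquirer proposes): the target can get 138.22014 next round, worth 0.51 × 138.22014 = 70.4922714 now, so the acquirer offers 70.4922714, keeping 169.5077286.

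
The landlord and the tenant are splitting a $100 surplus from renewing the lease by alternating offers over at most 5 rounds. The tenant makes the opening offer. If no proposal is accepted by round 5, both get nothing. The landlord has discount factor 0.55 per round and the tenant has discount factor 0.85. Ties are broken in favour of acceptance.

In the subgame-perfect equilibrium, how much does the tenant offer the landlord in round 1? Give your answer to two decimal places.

12.11

Round 5 (the tenant proposes): rejection yields 0 for the landlord; the tenant offers 0 and keeps 100.
Round 4 (the landlord proposes): the tenant can get 100 next round, worth 0.85 × 100 = 85 now. The landlord offers 85 and keeps 100 − 85 = 15.
Round 3 (the tenant proposes): the landlord can get 15 next round, worth 0.55 × 15 = 8.25 now; the tenant offers that and keeps 91.75.
Round 2 (the landlord proposes): the tenant can get 91.75 next round, worth 0.85 × 91.75 = 77.9875 now, so the landlord offers 77.9875, keeping 22.0125.
Round 1 (the tenant proposes): the landlord can get 22.0125 next round, worth 0.55 × 22.0125 = 12.106875 now; the tenant offers that and keeps 87.893125.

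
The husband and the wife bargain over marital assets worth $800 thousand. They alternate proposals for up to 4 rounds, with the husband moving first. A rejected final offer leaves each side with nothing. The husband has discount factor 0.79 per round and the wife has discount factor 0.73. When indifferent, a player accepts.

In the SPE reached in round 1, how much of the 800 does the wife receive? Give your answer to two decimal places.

Round 4 (the wife proposes): the husband will accept anything ≥ 0, so the wife offers 0 and keeps 800.
Round 3 (the husband proposes): the wife can get 800 next round, worth 0.73 × 800 = 584 now. The husband offers 584 and keeps 800 − 584 = 216.
Round 2 (the wife proposes): the husband can get 216 next round, worth 0.79 × 216 = 170.64 now, so the wife offers 170.64, keeping 629.36.
Round 1 (the husband proposes): the wife can get 629.36 next round, worth 0.73 × 629.36 = 459.4328 now, so the husband offers 459.4328, keeping 340.5672.

459.43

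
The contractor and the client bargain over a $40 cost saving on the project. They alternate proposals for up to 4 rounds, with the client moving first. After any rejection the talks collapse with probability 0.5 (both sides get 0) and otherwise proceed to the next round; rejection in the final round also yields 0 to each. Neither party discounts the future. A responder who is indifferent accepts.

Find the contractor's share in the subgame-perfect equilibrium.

15

By backward induction:
Round 4 (the contractor proposes): rejection yields 0 for the client; the contractor offers 0 and keeps 40.
Round 3 (the client proposes): rejecting gives the contractor an expected 0.5 × 40 = 20, so the client offers 20, keeping 20.
Round 2 (the contractor proposes): rejecting gives the client an expected 0.5 × 20 = 10, so the contractor offers 10, keeping 30.
Round 1 (the client proposes): rejecting gives the contractor an expected 0.5 × 30 = 15, so the client offers 15, keeping 25.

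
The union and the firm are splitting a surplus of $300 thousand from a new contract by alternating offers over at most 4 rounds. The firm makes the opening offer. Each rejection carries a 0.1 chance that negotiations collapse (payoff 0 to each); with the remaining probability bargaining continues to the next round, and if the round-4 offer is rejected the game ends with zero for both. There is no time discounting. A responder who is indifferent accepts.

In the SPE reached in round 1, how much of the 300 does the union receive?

By backward induction:
Round 4 (the union proposes): rejection yields 0 for the firm; the union offers 0 and keeps 300.
Round 3 (the firm proposes): rejecting gives the union an expected 0.9 × 300 = 270, so the firm offers 270, keeping 30.
Round 2 (the union proposes): rejecting gives the firm an expected 0.9 × 30 = 27. The union offers 27 and keeps 300 − 27 = 273.
Round 1 (the firm proposes): rejecting gives the union an expected 0.9 × 273 = 245.7. The firm offers 245.7 and keeps 300 − 245.7 = 54.3.

245.7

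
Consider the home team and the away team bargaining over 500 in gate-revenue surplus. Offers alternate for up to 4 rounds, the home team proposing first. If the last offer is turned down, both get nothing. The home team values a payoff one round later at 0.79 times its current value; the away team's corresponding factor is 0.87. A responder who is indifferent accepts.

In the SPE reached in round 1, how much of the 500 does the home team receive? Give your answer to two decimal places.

Solve by backward induction from round 4.
Round 4 (the away team proposes): rejection yields 0 for the home team; the away team offers 0 and keeps 500.
Round 3 (the home team proposes): the away team can get 500 next round, worth 0.87 × 500 = 435 now; the home team offers that and keeps 65.
Round 2 (the away team proposes): the home team can get 65 next round, worth 0.79 × 65 = 51.35 now; the away team offers that and keeps 448.65.
Round 1 (the home team proposes): the away team can get 448.65 next round, worth 0.87 × 448.65 = 390.3255 now; the home team offers that and keeps 109.6745.

109.67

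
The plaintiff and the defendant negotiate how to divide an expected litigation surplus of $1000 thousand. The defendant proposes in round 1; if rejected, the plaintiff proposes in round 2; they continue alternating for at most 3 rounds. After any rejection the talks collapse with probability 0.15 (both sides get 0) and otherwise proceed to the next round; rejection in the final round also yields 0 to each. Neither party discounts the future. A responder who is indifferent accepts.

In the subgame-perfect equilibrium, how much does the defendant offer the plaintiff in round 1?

Round 3 (the defendant proposes): the plaintiff will accept anything ≥ 0, so the defendant offers 0 and keeps 1000.
Round 2 (the plaintiff proposes): rejecting gives the defendant an expected 0.85 × 1000 = 850, so the plaintiff offers 850, keeping 150.
Round 1 (the defendant proposes): rejecting gives the plaintiff an expected 0.85 × 150 = 127.5, so the defendant offers 127.5, keeping 872.5.

127.5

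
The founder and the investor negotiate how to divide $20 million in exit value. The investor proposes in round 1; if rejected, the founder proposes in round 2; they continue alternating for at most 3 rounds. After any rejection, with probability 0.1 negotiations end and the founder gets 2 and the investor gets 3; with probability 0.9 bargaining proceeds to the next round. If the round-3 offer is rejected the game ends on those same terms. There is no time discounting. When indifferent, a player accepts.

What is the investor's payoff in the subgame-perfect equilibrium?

16.65

Round 3 (the investor proposes): the founder gets 2 if talks fail, so the investor offers 2 and keeps 18.
Round 2 (the founder proposes): rejecting gives the investor an expected 0.9 × 18 + 0.1 × 3 = 16.5; the founder offers that and keeps 3.5.
Round 1 (the investor proposes): rejecting gives the founder an expected 0.9 × 3.5 + 0.1 × 2 = 3.35, so the investor offers 3.35, keeping 16.65.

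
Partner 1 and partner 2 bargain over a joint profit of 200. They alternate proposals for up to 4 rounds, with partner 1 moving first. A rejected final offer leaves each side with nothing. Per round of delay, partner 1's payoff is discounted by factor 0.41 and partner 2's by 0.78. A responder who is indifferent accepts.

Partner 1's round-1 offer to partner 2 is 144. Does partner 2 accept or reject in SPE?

Accept

Round 4 (partner 2 proposes): partner 1 will accept anything ≥ 0, so partner 2 offers 0 and keeps 200.
Round 3 (partner 1 proposes): partner 2 can get 200 next round, worth 0.78 × 200 = 156 now, so partner 1 offers 156, keeping 44.
Round 2 (partner 2 proposes): partner 1 can get 44 next round, worth 0.41 × 44 = 18.04 now, so partner 2 offers 18.04, keeping 181.96.
So by rejecting in round 1, partner 2 gets 181.96 next round, worth 0.78 × 181.96 = 141.9288 now.
Offer 144 ≥ 141.9288, so partner 2 accepts.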